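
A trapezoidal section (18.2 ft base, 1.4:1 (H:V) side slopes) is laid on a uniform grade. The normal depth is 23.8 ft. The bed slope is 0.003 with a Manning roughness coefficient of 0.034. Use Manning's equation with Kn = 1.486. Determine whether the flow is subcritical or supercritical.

With bottom width b = 18.2 ft and side slope z = 1.4: A = (b + zy)y = (18.2 + 1.4×23.8)×23.8 = 1226 ft²; P = b + 2y√(1+z²) = 18.2 + 2×23.8×1.72 = 100.1 ft.
Hydraulic radius R = A/P = 1226/100.1 = 12.25 ft.
V = (1.486/n) R^(2/3) √S = (1.486/0.034) × 12.25^(2/3) × √0.003 = 12.72 ft/s. Hydraulic depth D_h = A/T = 1226/84.84 = 14.45 ft.
Froude number Fr = V/√(g·D_h) = 12.72/√(32.2×14.45) = 0.59, which is less than 1, so the flow is subcritical.

subcritical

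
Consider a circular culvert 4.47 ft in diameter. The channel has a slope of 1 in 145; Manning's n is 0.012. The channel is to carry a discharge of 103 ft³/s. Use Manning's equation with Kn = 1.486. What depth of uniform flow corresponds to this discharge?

Manning's equation rearranged: A R^(2/3) = nQ / (1.486·√S) = 0.012 × 103 / (1.486 × √0.006897) = 10.02.
At y = 2.08 ft: A R^(2/3) = 7.466 — too small.
At y = 2.99 ft: A R^(2/3) = 13.31 — too large.
At y = 2.48 ft: A R^(2/3) = 10.04 — close enough.

y_n = 2.48 ft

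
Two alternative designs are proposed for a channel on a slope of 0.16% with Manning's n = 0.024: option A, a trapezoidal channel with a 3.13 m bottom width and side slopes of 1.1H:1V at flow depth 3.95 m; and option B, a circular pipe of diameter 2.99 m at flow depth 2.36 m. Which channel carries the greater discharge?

channel A

Channel A: With bottom width b = 3.13 m and side slope z = 1.1: A = (b + zy)y = (3.13 + 1.1×3.95)×3.95 = 29.53 m²; P = b + 2y√(1+z²) = 3.13 + 2×3.95×1.487 = 14.87 m. Hydraulic radius R = A/P = 29.53/14.87 = 1.985 m. Q_A = (1/0.024)·29.53·1.985^(2/3)·√0.0016 = 77.73 m³/s.
Channel B: For a circular section of diameter D = 2.99 m at depth y = 2.36 m, the central angle is θ = 2 arccos(1 − 2y/D) = 4.376 rad. Then A = (D²/8)(θ − sin θ) = 5.945 m² and P = Dθ/2 = 6.542 m. Hydraulic radius R = A/P = 5.945/6.542 = 0.9087 m. Q_B = (1/0.024)·5.945·0.9087^(2/3)·√0.0016 = 9.295 m³/s.
Q_A = 77.73 m³/s vs Q_B = 9.295 m³/s, so channel A carries more.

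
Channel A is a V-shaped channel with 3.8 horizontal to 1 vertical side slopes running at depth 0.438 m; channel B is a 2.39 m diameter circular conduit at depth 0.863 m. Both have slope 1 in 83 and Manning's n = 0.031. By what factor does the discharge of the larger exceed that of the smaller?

Channel A: For a triangular section with side slope z = 3.8: A = zy² = 3.8×0.438² = 0.729 m²; P = 2y√(1+z²) = 2×0.438×3.929 = 3.442 m. Hydraulic radius R = A/P = 0.729/3.442 = 0.2118 m. Q_A = (1/0.031)·0.729·0.2118^(2/3)·√0.01205 = 0.9171 m³/s.
Channel B: For a circular section of diameter D = 2.39 m at depth y = 0.863 m, the central angle is θ = 2 arccos(1 − 2y/D) = 2.579 rad. Then A = (D²/8)(θ − sin θ) = 1.46 m² and P = Dθ/2 = 3.081 m. Hydraulic radius R = A/P = 1.46/3.081 = 0.4738 m. Q_B = (1/0.031)·1.46·0.4738^(2/3)·√0.01205 = 3.142 m³/s.
The larger discharge is 3.142 m³/s and the smaller is 0.9171 m³/s; the ratio is 3.43.

3.43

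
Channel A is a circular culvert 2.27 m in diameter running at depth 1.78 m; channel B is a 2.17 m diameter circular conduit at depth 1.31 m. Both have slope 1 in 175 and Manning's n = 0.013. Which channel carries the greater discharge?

Channel A: For a circular section of diameter D = 2.27 m at depth y = 1.78 m, the central angle is θ = 2 arccos(1 − 2y/D) = 4.35 rad. Then A = (D²/8)(θ − sin θ) = 3.405 m² and P = Dθ/2 = 4.938 m. Hydraulic radius R = A/P = 3.405/4.938 = 0.6895 m. Q_A = (1/0.013)·3.405·0.6895^(2/3)·√0.005714 = 15.45 m³/s.
Channel B: For a circular section of diameter D = 2.17 m at depth y = 1.31 m, the central angle is θ = 2 arccos(1 − 2y/D) = 3.559 rad. Then A = (D²/8)(θ − sin θ) = 2.334 m² and P = Dθ/2 = 3.862 m. Hydraulic radius R = A/P = 2.334/3.862 = 0.6043 m. Q_B = (1/0.013)·2.334·0.6043^(2/3)·√0.005714 = 9.701 m³/s.
Q_A = 15.45 m³/s vs Q_B = 9.701 m³/s, so channel A carries more.

channel A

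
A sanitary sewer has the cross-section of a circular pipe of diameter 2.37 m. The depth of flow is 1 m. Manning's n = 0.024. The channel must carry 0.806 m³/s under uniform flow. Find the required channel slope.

For a circular section of diameter D = 2.37 m at depth y = 1 m, the central angle is θ = 2 arccos(1 − 2y/D) = 2.828 rad. Then A = (D²/8)(θ − sin θ) = 1.769 m² and P = Dθ/2 = 3.351 m.
Hydraulic radius R = A/P = 1.769/3.351 = 0.5279 m.
From Manning's equation, S = [nQ / (1 A R^(2/3))]² = [0.024 × 0.806 / (1 × 1.769 × 0.5279^(2/3))]² = 0.00028.

S = 0.00028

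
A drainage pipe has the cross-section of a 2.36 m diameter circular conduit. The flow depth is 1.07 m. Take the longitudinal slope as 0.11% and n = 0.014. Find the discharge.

For a circular section of diameter D = 2.36 m at depth y = 1.07 m, the central angle is θ = 2 arccos(1 − 2y/D) = 2.955 rad. Then A = (D²/8)(θ − sin θ) = 1.928 m² and P = Dθ/2 = 3.487 m.
Hydraulic radius R = A/P = 1.928/3.487 = 0.5529 m.
Manning's equation: Q = (1/n) A R^(2/3) S^(1/2) = (1/0.014) × 1.928 × 0.5529^(2/3) × 0.0011^(1/2) = 3.08 m³/s.

Q = 3.08 m³/s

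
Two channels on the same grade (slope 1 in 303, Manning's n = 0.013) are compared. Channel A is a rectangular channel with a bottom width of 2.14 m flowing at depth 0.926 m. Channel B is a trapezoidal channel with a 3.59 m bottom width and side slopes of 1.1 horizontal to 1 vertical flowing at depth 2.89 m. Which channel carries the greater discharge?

Channel A: Flow area A = b·y = 2.14 × 0.926 = 1.982 m². Wetted perimeter P = b + 2y = 2.14 + 2×0.926 = 3.992 m. Hydraulic radius R = A/P = 1.982/3.992 = 0.4964 m. Q_A = (1/0.013)·1.982·0.4964^(2/3)·√0.0033 = 5.49 m³/s.
Channel B: With bottom width b = 3.59 m and side slope z = 1.1: A = (b + zy)y = (3.59 + 1.1×2.89)×2.89 = 19.56 m²; P = b + 2y√(1+z²) = 3.59 + 2×2.89×1.487 = 12.18 m. Hydraulic radius R = A/P = 19.56/12.18 = 1.606 m. Q_B = (1/0.013)·19.56·1.606^(2/3)·√0.0033 = 118.5 m³/s.
Q_A = 5.49 m³/s vs Q_B = 118.5 m³/s, so channel B carries more.

channel B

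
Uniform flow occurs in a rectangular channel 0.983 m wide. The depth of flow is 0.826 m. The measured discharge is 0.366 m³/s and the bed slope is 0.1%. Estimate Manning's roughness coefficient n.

Flow area A = b·y = 0.983 × 0.826 = 0.812 m². Wetted perimeter P = b + 2y = 0.983 + 2×0.826 = 2.635 m.
Hydraulic radius R = A/P = 0.812/2.635 = 0.3081 m.
Rearranging Manning's equation: n = (1/Q) A R^(2/3) S^(1/2) = (1/0.366) × 0.812 × 0.3081^(2/3) × √0.001 = 0.032.

n = 0.032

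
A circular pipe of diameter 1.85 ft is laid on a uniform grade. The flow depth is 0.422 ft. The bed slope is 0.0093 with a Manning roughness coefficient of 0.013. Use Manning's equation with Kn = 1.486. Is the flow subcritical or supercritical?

For a circular section of diameter D = 1.85 ft at depth y = 0.422 ft, the central angle is θ = 2 arccos(1 − 2y/D) = 1.992 rad. Then A = (D²/8)(θ − sin θ) = 0.4616 ft² and P = Dθ/2 = 1.842 ft.
Hydraulic radius R = A/P = 0.4616/1.842 = 0.2506 ft.
V = (1.486/n) R^(2/3) √S = (1.486/0.013) × 0.2506^(2/3) × √0.0093 = 4.381 ft/s. Hydraulic depth D_h = A/T = 0.4616/1.553 = 0.2973 ft.
Froude number Fr = V/√(g·D_h) = 4.381/√(32.2×0.2973) = 1.42, which is greater than 1, so the flow is supercritical.

supercritical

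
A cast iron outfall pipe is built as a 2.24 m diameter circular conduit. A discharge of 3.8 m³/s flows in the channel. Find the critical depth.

At critical depth, Q² T / (g A³) = 1, i.e. A³/T = Q²/g = 3.8²/9.81 = 1.472.
At y = 1.08 m: A³/T = 2.972 — too large.
At y = 0.759 m: A³/T = 0.767 — too small.
At y = 0.899 m: A³/T = 1.472 — matches.

y_c = 0.899 m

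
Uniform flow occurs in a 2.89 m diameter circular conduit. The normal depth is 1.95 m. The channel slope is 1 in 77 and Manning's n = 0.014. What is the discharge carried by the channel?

For a circular section of diameter D = 2.89 m at depth y = 1.95 m, the central angle is θ = 2 arccos(1 − 2y/D) = 3.856 rad. Then A = (D²/8)(θ − sin θ) = 4.709 m² and P = Dθ/2 = 5.571 m.
Hydraulic radius R = A/P = 4.709/5.571 = 0.8452 m.
Manning's equation: Q = (1/n) A R^(2/3) S^(1/2) = (1/0.014) × 4.709 × 0.8452^(2/3) × 0.01299^(1/2) = 34.3 m³/s.

Q = 34.3 m³/s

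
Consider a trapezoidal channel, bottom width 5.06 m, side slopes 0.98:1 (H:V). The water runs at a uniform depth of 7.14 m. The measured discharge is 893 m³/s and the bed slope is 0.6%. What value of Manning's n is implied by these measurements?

With bottom width b = 5.06 m and side slope z = 0.98: A = (b + zy)y = (5.06 + 0.98×7.14)×7.14 = 86.09 m²; P = b + 2y√(1+z²) = 5.06 + 2×7.14×1.4 = 25.05 m.
Hydraulic radius R = A/P = 86.09/25.05 = 3.436 m.
Rearranging Manning's equation: n = (1/Q) A R^(2/3) S^(1/2) = (1/893) × 86.09 × 3.436^(2/3) × √0.006 = 0.017.

n = 0.017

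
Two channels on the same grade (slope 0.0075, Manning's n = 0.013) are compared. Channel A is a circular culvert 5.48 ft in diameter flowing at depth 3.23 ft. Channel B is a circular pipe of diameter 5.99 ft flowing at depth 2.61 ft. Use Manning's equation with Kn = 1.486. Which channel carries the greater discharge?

channel A

Channel A: For a circular section of diameter D = 5.48 ft at depth y = 3.23 ft, the central angle is θ = 2 arccos(1 − 2y/D) = 3.501 rad. Then A = (D²/8)(θ − sin θ) = 14.46 ft² and P = Dθ/2 = 9.593 ft. Hydraulic radius R = A/P = 14.46/9.593 = 1.508 ft. Q_A = (1.486/0.013)·14.46·1.508^(2/3)·√0.0075 = 188.3 ft³/s.
Channel B: For a circular section of diameter D = 5.99 ft at depth y = 2.61 ft, the central angle is θ = 2 arccos(1 − 2y/D) = 2.884 rad. Then A = (D²/8)(θ − sin θ) = 11.79 ft² and P = Dθ/2 = 8.637 ft. Hydraulic radius R = A/P = 11.79/8.637 = 1.365 ft. Q_B = (1.486/0.013)·11.79·1.365^(2/3)·√0.0075 = 143.6 ft³/s.
Q_A = 188.3 ft³/s vs Q_B = 143.6 ft³/s, so channel A carries more.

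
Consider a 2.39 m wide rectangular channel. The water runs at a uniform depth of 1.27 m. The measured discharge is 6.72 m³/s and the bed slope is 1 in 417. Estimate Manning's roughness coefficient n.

Flow area A = b·y = 2.39 × 1.27 = 3.035 m². Wetted perimeter P = b + 2y = 2.39 + 2×1.27 = 4.93 m.
Hydraulic radius R = A/P = 3.035/4.93 = 0.6157 m.
Rearranging Manning's equation: n = (1/Q) A R^(2/3) S^(1/2) = (1/6.72) × 3.035 × 0.6157^(2/3) × √0.002398 = 0.016.

n = 0.016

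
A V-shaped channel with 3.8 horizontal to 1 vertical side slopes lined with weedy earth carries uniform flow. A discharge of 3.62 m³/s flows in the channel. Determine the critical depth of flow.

At critical depth, Q² T / (g A³) = 1, i.e. A³/T = Q²/g = 3.62²/9.81 = 1.336.
Trying y = 0.566 m: A³/T = 0.4194 — short.
Trying y = 0.714 m: A³/T = 1.34 — matches.

y_c = 0.714 m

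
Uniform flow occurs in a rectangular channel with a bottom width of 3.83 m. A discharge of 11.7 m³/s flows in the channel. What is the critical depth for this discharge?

For a rectangular channel, critical depth y_c = (q²/g)^(1/3) where q = Q/b = 11.7/3.83 = 3.055 m²/s.
So y_c = (3.055²/9.81)^(1/3) = 0.983 m.

y_c = 0.983 m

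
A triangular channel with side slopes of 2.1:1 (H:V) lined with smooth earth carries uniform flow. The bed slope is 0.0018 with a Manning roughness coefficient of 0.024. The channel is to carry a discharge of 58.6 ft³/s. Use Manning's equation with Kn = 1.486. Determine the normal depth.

y_n = 2.96 ft

Manning's equation rearranged: A R^(2/3) = nQ / (1.486·√S) = 0.024 × 58.6 / (1.486 × √0.0018) = 22.31.
Trying y = 3.6 ft: A R^(2/3) = 37.62 — over.
Trying y = 2.32 ft: A R^(2/3) = 11.66 — short.
Trying y = 2.96 ft: A R^(2/3) = 22.32 — matches.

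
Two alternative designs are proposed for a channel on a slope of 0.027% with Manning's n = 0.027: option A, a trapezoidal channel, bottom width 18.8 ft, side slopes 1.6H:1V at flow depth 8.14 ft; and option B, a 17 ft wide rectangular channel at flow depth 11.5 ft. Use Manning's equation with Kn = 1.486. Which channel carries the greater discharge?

Channel A: With bottom width b = 18.8 ft and side slope z = 1.6: A = (b + zy)y = (18.8 + 1.6×8.14)×8.14 = 259 ft²; P = b + 2y√(1+z²) = 18.8 + 2×8.14×1.887 = 49.52 ft. Hydraulic radius R = A/P = 259/49.52 = 5.231 ft. Q_A = (1.486/0.027)·259·5.231^(2/3)·√0.00027 = 706 ft³/s.
Channel B: Flow area A = b·y = 17 × 11.5 = 195.5 ft². Wetted perimeter P = b + 2y = 17 + 2×11.5 = 40 ft. Hydraulic radius R = A/P = 195.5/40 = 4.888 ft. Q_B = (1.486/0.027)·195.5·4.888^(2/3)·√0.00027 = 509.2 ft³/s.
Q_A = 706 ft³/s vs Q_B = 509.2 ft³/s, so channel A carries more.

channel A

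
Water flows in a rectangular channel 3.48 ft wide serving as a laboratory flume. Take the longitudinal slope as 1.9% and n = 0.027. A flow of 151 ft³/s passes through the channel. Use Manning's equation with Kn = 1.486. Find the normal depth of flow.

Manning's equation rearranged: A R^(2/3) = nQ / (1.486·√S) = 0.027 × 151 / (1.486 × √0.019) = 19.9.
Trying y = 6.16 ft: A R^(2/3) = 26.27 — too large.
Trying y = 4.85 ft: A R^(2/3) = 19.9 — ≈ 19.9.

y_n = 4.85 ft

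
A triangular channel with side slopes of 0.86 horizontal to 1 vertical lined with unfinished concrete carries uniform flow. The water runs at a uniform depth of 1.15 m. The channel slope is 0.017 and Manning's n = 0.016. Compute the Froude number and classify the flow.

For a triangular section with side slope z = 0.86: A = zy² = 0.86×1.15² = 1.137 m²; P = 2y√(1+z²) = 2×1.15×1.319 = 3.034 m.
Hydraulic radius R = A/P = 1.137/3.034 = 0.3749 m.
V = (1/n) R^(2/3) √S = (1/0.016) × 0.3749^(2/3) × √0.017 = 4.237 m/s. Hydraulic depth D_h = A/T = 1.137/1.978 = 0.575 m.
Froude number Fr = V/√(g·D_h) = 4.237/√(9.81×0.575) = 1.78, which is greater than 1, so the flow is supercritical.

supercritical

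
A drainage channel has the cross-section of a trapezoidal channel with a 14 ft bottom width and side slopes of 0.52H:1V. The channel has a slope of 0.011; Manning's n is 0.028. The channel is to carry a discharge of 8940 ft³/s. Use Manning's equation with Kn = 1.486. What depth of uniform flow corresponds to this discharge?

y_n = 17.8 ft

Manning's equation rearranged: A R^(2/3) = nQ / (1.486·√S) = 0.028 × 8940 / (1.486 × √0.011) = 1606.
At y = 19.3 ft: A R^(2/3) = 1866 — over.
At y = 17.8 ft: A R^(2/3) = 1607 — close enough.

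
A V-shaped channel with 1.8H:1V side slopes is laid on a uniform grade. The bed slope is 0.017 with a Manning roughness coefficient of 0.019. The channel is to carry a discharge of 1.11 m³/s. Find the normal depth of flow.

Manning's equation rearranged: A R^(2/3) = nQ / (1·√S) = 0.019 × 1.11 / (√0.017) = 0.1618.
Trying y = 0.632 m: A R^(2/3) = 0.3049 — over.
Trying y = 0.346 m: A R^(2/3) = 0.06117 — short.
Trying y = 0.498 m: A R^(2/3) = 0.1615 — matches.

y_n = 0.498 m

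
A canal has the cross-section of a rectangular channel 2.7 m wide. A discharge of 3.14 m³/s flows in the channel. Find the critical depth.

For a rectangular channel, critical depth y_c = (q²/g)^(1/3) where q = Q/b = 3.14/2.7 = 1.163 m²/s.
So y_c = (1.163²/9.81)^(1/3) = 0.517 m.

y_c = 0.517 m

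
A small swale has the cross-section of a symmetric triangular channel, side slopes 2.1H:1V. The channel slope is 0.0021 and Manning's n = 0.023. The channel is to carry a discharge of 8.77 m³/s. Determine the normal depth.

y_n = 1.61 m

Manning's equation rearranged: A R^(2/3) = nQ / (1·√S) = 0.023 × 8.77 / (√0.0021) = 4.402.
At y = 1.94 m: A R^(2/3) = 7.235 — high.
At y = 1.61 m: A R^(2/3) = 4.4 — ≈ 4.402.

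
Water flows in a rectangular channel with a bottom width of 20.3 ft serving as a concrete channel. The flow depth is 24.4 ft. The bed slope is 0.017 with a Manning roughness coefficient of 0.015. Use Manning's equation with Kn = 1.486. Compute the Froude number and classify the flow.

supercritical

Flow area A = b·y = 20.3 × 24.4 = 495.3 ft². Wetted perimeter P = b + 2y = 20.3 + 2×24.4 = 69.1 ft.
Hydraulic radius R = A/P = 495.3/69.1 = 7.168 ft.
V = (1.486/n) R^(2/3) √S = (1.486/0.015) × 7.168^(2/3) × √0.017 = 48.02 ft/s. Hydraulic depth D_h = A/T = 495.3/20.3 = 24.4 ft.
Froude number Fr = V/√(g·D_h) = 48.02/√(32.2×24.4) = 1.71, which is greater than 1, so the flow is supercritical.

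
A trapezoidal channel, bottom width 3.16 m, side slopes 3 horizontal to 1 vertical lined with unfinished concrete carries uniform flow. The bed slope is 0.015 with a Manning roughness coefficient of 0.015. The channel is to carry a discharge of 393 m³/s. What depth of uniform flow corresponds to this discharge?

Manning's equation rearranged: A R^(2/3) = nQ / (1·√S) = 0.015 × 393 / (√0.015) = 48.13.
Try y = 2.05 m: A R^(2/3) = 21.36 — short.
Try y = 2.93 m: A R^(2/3) = 48.18 — matches.

y_n = 2.93 m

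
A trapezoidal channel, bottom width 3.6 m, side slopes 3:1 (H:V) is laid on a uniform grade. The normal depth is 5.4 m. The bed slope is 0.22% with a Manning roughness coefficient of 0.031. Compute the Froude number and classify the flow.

With bottom width b = 3.6 m and side slope z = 3: A = (b + zy)y = (3.6 + 3×5.4)×5.4 = 106.9 m²; P = b + 2y√(1+z²) = 3.6 + 2×5.4×3.162 = 37.75 m.
Hydraulic radius R = A/P = 106.9/37.75 = 2.832 m.
V = (1/n) R^(2/3) √S = (1/0.031) × 2.832^(2/3) × √0.0022 = 3.029 m/s. Hydraulic depth D_h = A/T = 106.9/36 = 2.97 m.
Froude number Fr = V/√(g·D_h) = 3.029/√(9.81×2.97) = 0.561, which is less than 1, so the flow is subcritical.

subcritical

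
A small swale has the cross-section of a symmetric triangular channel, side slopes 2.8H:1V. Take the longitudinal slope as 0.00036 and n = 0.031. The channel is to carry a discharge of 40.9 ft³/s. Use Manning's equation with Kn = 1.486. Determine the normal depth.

Manning's equation rearranged: A R^(2/3) = nQ / (1.486·√S) = 0.031 × 40.9 / (1.486 × √0.00036) = 44.97.
Trying y = 2.58 ft: A R^(2/3) = 21.22 — short.
Trying y = 3.97 ft: A R^(2/3) = 66.97 — over.
Trying y = 3.42 ft: A R^(2/3) = 44.99 — matches.

y_n = 3.42 ft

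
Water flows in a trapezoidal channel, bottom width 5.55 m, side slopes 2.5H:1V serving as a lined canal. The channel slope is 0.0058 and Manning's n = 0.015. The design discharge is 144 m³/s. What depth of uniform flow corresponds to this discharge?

Manning's equation rearranged: A R^(2/3) = nQ / (1·√S) = 0.015 × 144 / (√0.0058) = 28.36.
Try y = 2.71 m: A R^(2/3) = 46.79 — over.
Try y = 2.13 m: A R^(2/3) = 28.45 — matches.

y_n = 2.13 m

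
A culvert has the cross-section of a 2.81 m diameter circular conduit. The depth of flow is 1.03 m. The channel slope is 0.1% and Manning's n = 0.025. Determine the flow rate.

For a circular section of diameter D = 2.81 m at depth y = 1.03 m, the central angle is θ = 2 arccos(1 − 2y/D) = 2.601 rad. Then A = (D²/8)(θ − sin θ) = 2.06 m² and P = Dθ/2 = 3.655 m.
Hydraulic radius R = A/P = 2.06/3.655 = 0.5636 m.
Manning's equation: Q = (1/n) A R^(2/3) S^(1/2) = (1/0.025) × 2.06 × 0.5636^(2/3) × 0.001^(1/2) = 1.78 m³/s.

Q = 1.78 m³/s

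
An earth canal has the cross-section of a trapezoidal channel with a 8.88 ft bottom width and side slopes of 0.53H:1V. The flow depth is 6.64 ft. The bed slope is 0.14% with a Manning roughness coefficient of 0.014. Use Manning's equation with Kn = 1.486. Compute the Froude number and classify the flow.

subcritical

With bottom width b = 8.88 ft and side slope z = 0.53: A = (b + zy)y = (8.88 + 0.53×6.64)×6.64 = 82.33 ft²; P = b + 2y√(1+z²) = 8.88 + 2×6.64×1.132 = 23.91 ft.
Hydraulic radius R = A/P = 82.33/23.91 = 3.443 ft.
V = (1.486/n) R^(2/3) √S = (1.486/0.014) × 3.443^(2/3) × √0.0014 = 9.056 ft/s. Hydraulic depth D_h = A/T = 82.33/15.92 = 5.172 ft.
Froude number Fr = V/√(g·D_h) = 9.056/√(32.2×5.172) = 0.702, which is less than 1, so the flow is subcritical.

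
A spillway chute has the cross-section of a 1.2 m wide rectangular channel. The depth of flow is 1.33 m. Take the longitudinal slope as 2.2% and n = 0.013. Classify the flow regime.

supercritical

Flow area A = b·y = 1.2 × 1.33 = 1.596 m². Wetted perimeter P = b + 2y = 1.2 + 2×1.33 = 3.86 m.
Hydraulic radius R = A/P = 1.596/3.86 = 0.4135 m.
V = (1/n) R^(2/3) √S = (1/0.013) × 0.4135^(2/3) × √0.022 = 6.332 m/s. Hydraulic depth D_h = A/T = 1.596/1.2 = 1.33 m.
Froude number Fr = V/√(g·D_h) = 6.332/√(9.81×1.33) = 1.75, which is greater than 1, so the flow is supercritical.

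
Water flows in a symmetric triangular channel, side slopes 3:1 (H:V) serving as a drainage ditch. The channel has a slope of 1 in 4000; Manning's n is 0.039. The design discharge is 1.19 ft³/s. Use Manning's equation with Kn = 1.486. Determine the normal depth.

Manning's equation rearranged: A R^(2/3) = nQ / (1.486·√S) = 0.039 × 1.19 / (1.486 × √0.00025) = 1.975.
Trying y = 1.18 ft: A R^(2/3) = 2.837 — too large.
Trying y = 0.797 ft: A R^(2/3) = 0.9963 — too small.
Trying y = 1.03 ft: A R^(2/3) = 1.974 — ≈ 1.975.

y_n = 1.03 ft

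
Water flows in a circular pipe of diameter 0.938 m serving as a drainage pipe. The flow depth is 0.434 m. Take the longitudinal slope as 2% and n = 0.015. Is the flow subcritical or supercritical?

supercritical

For a circular section of diameter D = 0.938 m at depth y = 0.434 m, the central angle is θ = 2 arccos(1 − 2y/D) = 2.992 rad. Then A = (D²/8)(θ − sin θ) = 0.3127 m² and P = Dθ/2 = 1.403 m.
Hydraulic radius R = A/P = 0.3127/1.403 = 0.2228 m.
V = (1/n) R^(2/3) √S = (1/0.015) × 0.2228^(2/3) × √0.02 = 3.465 m/s. Hydraulic depth D_h = A/T = 0.3127/0.9354 = 0.3343 m.
Froude number Fr = V/√(g·D_h) = 3.465/√(9.81×0.3343) = 1.91, which is greater than 1, so the flow is supercritical.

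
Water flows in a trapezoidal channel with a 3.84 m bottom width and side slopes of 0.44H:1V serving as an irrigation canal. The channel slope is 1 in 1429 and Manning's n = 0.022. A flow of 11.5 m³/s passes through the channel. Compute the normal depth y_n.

Manning's equation rearranged: A R^(2/3) = nQ / (1·√S) = 0.022 × 11.5 / (√0.0006998) = 9.564.
Try y = 1.47 m: A R^(2/3) = 6.308 — short.
Try y = 1.9 m: A R^(2/3) = 9.534 — close enough.

y_n = 1.9 m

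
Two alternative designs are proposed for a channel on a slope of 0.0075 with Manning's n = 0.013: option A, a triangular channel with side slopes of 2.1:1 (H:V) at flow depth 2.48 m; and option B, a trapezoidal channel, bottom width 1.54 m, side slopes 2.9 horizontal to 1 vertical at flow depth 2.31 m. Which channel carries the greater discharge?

channel B

Channel A: For a triangular section with side slope z = 2.1: A = zy² = 2.1×2.48² = 12.92 m²; P = 2y√(1+z²) = 2×2.48×2.326 = 11.54 m. Hydraulic radius R = A/P = 12.92/11.54 = 1.12 m. Q_A = (1/0.013)·12.92·1.12^(2/3)·√0.0075 = 92.77 m³/s.
Channel B: With bottom width b = 1.54 m and side slope z = 2.9: A = (b + zy)y = (1.54 + 2.9×2.31)×2.31 = 19.03 m²; P = b + 2y√(1+z²) = 1.54 + 2×2.31×3.068 = 15.71 m. Hydraulic radius R = A/P = 19.03/15.71 = 1.211 m. Q_B = (1/0.013)·19.03·1.211^(2/3)·√0.0075 = 144.1 m³/s.
Q_A = 92.77 m³/s vs Q_B = 144.1 m³/s, so channel B carries more.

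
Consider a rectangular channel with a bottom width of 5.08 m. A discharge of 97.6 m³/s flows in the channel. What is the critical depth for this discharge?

For a rectangular channel, critical depth y_c = (q²/g)^(1/3) where q = Q/b = 97.6/5.08 = 19.21 m²/s.
So y_c = (19.21²/9.81)^(1/3) = 3.35 m.

y_c = 3.35 m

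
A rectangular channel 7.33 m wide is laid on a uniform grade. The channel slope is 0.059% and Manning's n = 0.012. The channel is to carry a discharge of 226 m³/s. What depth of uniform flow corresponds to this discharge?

y_n = 8.2 m

Manning's equation rearranged: A R^(2/3) = nQ / (1·√S) = 0.012 × 226 / (√0.00059) = 111.7.
Try y = 10.1 m: A R^(2/3) = 143.2 — over.
Try y = 8.2 m: A R^(2/3) = 111.7 — ≈ 111.7.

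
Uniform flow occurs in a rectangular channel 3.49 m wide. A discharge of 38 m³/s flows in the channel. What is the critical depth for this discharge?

y_c = 2.29 m

For a rectangular channel, critical depth y_c = (q²/g)^(1/3) where q = Q/b = 38/3.49 = 10.89 m²/s.
So y_c = (10.89²/9.81)^(1/3) = 2.29 m.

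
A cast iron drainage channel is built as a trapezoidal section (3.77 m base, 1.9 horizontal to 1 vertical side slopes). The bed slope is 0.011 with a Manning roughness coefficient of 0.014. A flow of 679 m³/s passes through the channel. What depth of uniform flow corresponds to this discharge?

Manning's equation rearranged: A R^(2/3) = nQ / (1·√S) = 0.014 × 679 / (√0.011) = 90.64.
Try y = 4.83 m: A R^(2/3) = 116.8 — too large.
Try y = 4.32 m: A R^(2/3) = 90.64 — ≈ 90.64.

y_n = 4.32 m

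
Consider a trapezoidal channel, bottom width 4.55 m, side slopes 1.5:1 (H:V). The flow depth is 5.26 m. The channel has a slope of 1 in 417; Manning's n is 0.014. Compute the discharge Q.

Q = 453 m³/s

With bottom width b = 4.55 m and side slope z = 1.5: A = (b + zy)y = (4.55 + 1.5×5.26)×5.26 = 65.43 m²; P = b + 2y√(1+z²) = 4.55 + 2×5.26×1.803 = 23.52 m.
Hydraulic radius R = A/P = 65.43/23.52 = 2.783 m.
Manning's equation: Q = (1/n) A R^(2/3) S^(1/2) = (1/0.014) × 65.43 × 2.783^(2/3) × 0.002398^(1/2) = 453 m³/s.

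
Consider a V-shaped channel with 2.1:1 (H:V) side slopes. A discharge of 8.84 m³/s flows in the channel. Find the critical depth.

At critical depth, Q² T / (g A³) = 1, i.e. A³/T = Q²/g = 8.84²/9.81 = 7.966.
At y = 1.45 m: A³/T = 14.13 — over.
At y = 0.985 m: A³/T = 2.045 — short.
At y = 1.29 m: A³/T = 7.877 — close enough.

y_c = 1.29 m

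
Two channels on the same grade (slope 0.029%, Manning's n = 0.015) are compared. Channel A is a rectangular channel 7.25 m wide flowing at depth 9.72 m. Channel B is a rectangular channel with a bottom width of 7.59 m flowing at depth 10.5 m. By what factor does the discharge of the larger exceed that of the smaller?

1.17

Channel A: Flow area A = b·y = 7.25 × 9.72 = 70.47 m². Wetted perimeter P = b + 2y = 7.25 + 2×9.72 = 26.69 m. Hydraulic radius R = A/P = 70.47/26.69 = 2.64 m. Q_A = (1/0.015)·70.47·2.64^(2/3)·√0.00029 = 152.8 m³/s.
Channel B: Flow area A = b·y = 7.59 × 10.5 = 79.69 m². Wetted perimeter P = b + 2y = 7.59 + 2×10.5 = 28.59 m. Hydraulic radius R = A/P = 79.69/28.59 = 2.788 m. Q_B = (1/0.015)·79.69·2.788^(2/3)·√0.00029 = 179.2 m³/s.
The larger discharge is 179.2 m³/s and the smaller is 152.8 m³/s; the ratio is 1.17.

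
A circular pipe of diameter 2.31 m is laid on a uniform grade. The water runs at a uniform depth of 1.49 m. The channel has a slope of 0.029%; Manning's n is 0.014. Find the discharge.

For a circular section of diameter D = 2.31 m at depth y = 1.49 m, the central angle is θ = 2 arccos(1 − 2y/D) = 3.73 rad. Then A = (D²/8)(θ − sin θ) = 2.858 m² and P = Dθ/2 = 4.308 m.
Hydraulic radius R = A/P = 2.858/4.308 = 0.6634 m.
Manning's equation: Q = (1/n) A R^(2/3) S^(1/2) = (1/0.014) × 2.858 × 0.6634^(2/3) × 0.00029^(1/2) = 2.64 m³/s.

Q = 2.64 m³/s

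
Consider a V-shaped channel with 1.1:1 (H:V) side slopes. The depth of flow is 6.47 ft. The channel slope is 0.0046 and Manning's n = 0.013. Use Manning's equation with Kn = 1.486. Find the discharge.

Q = 639 ft³/s

For a triangular section with side slope z = 1.1: A = zy² = 1.1×6.47² = 46.05 ft²; P = 2y√(1+z²) = 2×6.47×1.487 = 19.24 ft.
Hydraulic radius R = A/P = 46.05/19.24 = 2.394 ft.
Manning's equation: Q = (1.486/n) A R^(2/3) S^(1/2) = (1.486/0.013) × 46.05 × 2.394^(2/3) × 0.0046^(1/2) = 639 ft³/s.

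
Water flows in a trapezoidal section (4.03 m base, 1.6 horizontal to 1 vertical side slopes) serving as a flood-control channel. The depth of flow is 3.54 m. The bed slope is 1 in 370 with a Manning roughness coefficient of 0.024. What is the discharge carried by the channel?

Q = 117 m³/s

With bottom width b = 4.03 m and side slope z = 1.6: A = (b + zy)y = (4.03 + 1.6×3.54)×3.54 = 34.32 m²; P = b + 2y√(1+z²) = 4.03 + 2×3.54×1.887 = 17.39 m.
Hydraulic radius R = A/P = 34.32/17.39 = 1.974 m.
Manning's equation: Q = (1/n) A R^(2/3) S^(1/2) = (1/0.024) × 34.32 × 1.974^(2/3) × 0.002703^(1/2) = 117 m³/s.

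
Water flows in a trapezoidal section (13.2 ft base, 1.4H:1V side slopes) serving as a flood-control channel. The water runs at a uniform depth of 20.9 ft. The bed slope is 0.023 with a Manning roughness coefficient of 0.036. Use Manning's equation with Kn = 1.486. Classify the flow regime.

With bottom width b = 13.2 ft and side slope z = 1.4: A = (b + zy)y = (13.2 + 1.4×20.9)×20.9 = 887.4 ft²; P = b + 2y√(1+z²) = 13.2 + 2×20.9×1.72 = 85.12 ft.
Hydraulic radius R = A/P = 887.4/85.12 = 10.43 ft.
V = (1.486/n) R^(2/3) √S = (1.486/0.036) × 10.43^(2/3) × √0.023 = 29.88 ft/s. Hydraulic depth D_h = A/T = 887.4/71.72 = 12.37 ft.
Froude number Fr = V/√(g·D_h) = 29.88/√(32.2×12.37) = 1.5, which is greater than 1, so the flow is supercritical.

supercritical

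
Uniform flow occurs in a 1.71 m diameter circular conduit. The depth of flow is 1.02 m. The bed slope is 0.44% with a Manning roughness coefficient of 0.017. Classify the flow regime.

subcritical

For a circular section of diameter D = 1.71 m at depth y = 1.02 m, the central angle is θ = 2 arccos(1 − 2y/D) = 3.53 rad. Then A = (D²/8)(θ − sin θ) = 1.429 m² and P = Dθ/2 = 3.018 m.
Hydraulic radius R = A/P = 1.429/3.018 = 0.4734 m.
V = (1/n) R^(2/3) √S = (1/0.017) × 0.4734^(2/3) × √0.0044 = 2.37 m/s. Hydraulic depth D_h = A/T = 1.429/1.678 = 0.8515 m.
Froude number Fr = V/√(g·D_h) = 2.37/√(9.81×0.8515) = 0.82, which is less than 1, so the flow is subcritical.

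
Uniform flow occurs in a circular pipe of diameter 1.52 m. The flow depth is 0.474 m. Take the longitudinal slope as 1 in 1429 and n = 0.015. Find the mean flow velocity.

V = 0.733 m/s

For a circular section of diameter D = 1.52 m at depth y = 0.474 m, the central angle is θ = 2 arccos(1 − 2y/D) = 2.37 rad. Then A = (D²/8)(θ − sin θ) = 0.4831 m² and P = Dθ/2 = 1.801 m.
Hydraulic radius R = A/P = 0.4831/1.801 = 0.2682 m.
From Manning's equation, V = (1/n) R^(2/3) S^(1/2) = (1/0.015) × 0.2682^(2/3) × 0.0006998^(1/2) = 0.733 m/s.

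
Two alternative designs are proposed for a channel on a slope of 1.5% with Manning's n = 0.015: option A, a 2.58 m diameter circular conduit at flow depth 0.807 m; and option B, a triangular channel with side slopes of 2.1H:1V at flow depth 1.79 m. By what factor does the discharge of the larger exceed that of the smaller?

7.05

Channel A: For a circular section of diameter D = 2.58 m at depth y = 0.807 m, the central angle is θ = 2 arccos(1 − 2y/D) = 2.374 rad. Then A = (D²/8)(θ − sin θ) = 1.398 m² and P = Dθ/2 = 3.063 m. Hydraulic radius R = A/P = 1.398/3.063 = 0.4563 m. Q_A = (1/0.015)·1.398·0.4563^(2/3)·√0.015 = 6.764 m³/s.
Channel B: For a triangular section with side slope z = 2.1: A = zy² = 2.1×1.79² = 6.729 m²; P = 2y√(1+z²) = 2×1.79×2.326 = 8.327 m. Hydraulic radius R = A/P = 6.729/8.327 = 0.8081 m. Q_B = (1/0.015)·6.729·0.8081^(2/3)·√0.015 = 47.66 m³/s.
The larger discharge is 47.66 m³/s and the smaller is 6.764 m³/s; the ratio is 7.05.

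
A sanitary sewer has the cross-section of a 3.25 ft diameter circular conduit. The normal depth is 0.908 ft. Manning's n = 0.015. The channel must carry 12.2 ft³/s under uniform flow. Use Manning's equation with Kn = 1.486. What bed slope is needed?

S = 0.01

For a circular section of diameter D = 3.25 ft at depth y = 0.908 ft, the central angle is θ = 2 arccos(1 − 2y/D) = 2.228 rad. Then A = (D²/8)(θ − sin θ) = 1.896 ft² and P = Dθ/2 = 3.62 ft.
Hydraulic radius R = A/P = 1.896/3.62 = 0.5237 ft.
From Manning's equation, S = [nQ / (1.486 A R^(2/3))]² = [0.015 × 12.2 / (1.486 × 1.896 × 0.5237^(2/3))]² = 0.01.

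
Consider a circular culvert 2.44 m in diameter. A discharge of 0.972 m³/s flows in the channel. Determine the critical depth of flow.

At critical depth, Q² T / (g A³) = 1, i.e. A³/T = Q²/g = 0.972²/9.81 = 0.09631.
Try y = 0.374 m: A³/T = 0.05317 — too small.
Try y = 0.479 m: A³/T = 0.1405 — too large.
Try y = 0.435 m: A³/T = 0.0963 — close enough.

y_c = 0.435 m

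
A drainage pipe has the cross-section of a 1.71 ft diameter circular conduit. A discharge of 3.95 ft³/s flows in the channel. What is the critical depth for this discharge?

y_c = 0.73 ft

At critical depth, Q² T / (g A³) = 1, i.e. A³/T = Q²/g = 3.95²/32.2 = 0.4845.
Try y = 0.805 ft: A³/T = 0.7033 — over.
Try y = 0.73 ft: A³/T = 0.4837 — close enough.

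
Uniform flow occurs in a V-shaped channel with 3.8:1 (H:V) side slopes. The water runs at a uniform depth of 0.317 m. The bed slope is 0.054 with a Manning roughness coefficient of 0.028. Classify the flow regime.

For a triangular section with side slope z = 3.8: A = zy² = 3.8×0.317² = 0.3819 m²; P = 2y√(1+z²) = 2×0.317×3.929 = 2.491 m.
Hydraulic radius R = A/P = 0.3819/2.491 = 0.1533 m.
V = (1/n) R^(2/3) √S = (1/0.028) × 0.1533^(2/3) × √0.054 = 2.377 m/s. Hydraulic depth D_h = A/T = 0.3819/2.409 = 0.1585 m.
Froude number Fr = V/√(g·D_h) = 2.377/√(9.81×0.1585) = 1.91, which is greater than 1, so the flow is supercritical.

supercritical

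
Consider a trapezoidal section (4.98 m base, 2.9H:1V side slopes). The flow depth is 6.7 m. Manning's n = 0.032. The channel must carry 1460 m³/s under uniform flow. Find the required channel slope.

With bottom width b = 4.98 m and side slope z = 2.9: A = (b + zy)y = (4.98 + 2.9×6.7)×6.7 = 163.5 m²; P = b + 2y√(1+z²) = 4.98 + 2×6.7×3.068 = 46.09 m.
Hydraulic radius R = A/P = 163.5/46.09 = 3.549 m.
From Manning's equation, S = [nQ / (1 A R^(2/3))]² = [0.032 × 1460 / (1 × 163.5 × 3.549^(2/3))]² = 0.0151.

S = 0.0151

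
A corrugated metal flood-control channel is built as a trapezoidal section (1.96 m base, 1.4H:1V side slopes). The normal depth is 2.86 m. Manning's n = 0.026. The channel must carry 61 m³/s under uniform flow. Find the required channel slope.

S = 0.00529

With bottom width b = 1.96 m and side slope z = 1.4: A = (b + zy)y = (1.96 + 1.4×2.86)×2.86 = 17.06 m²; P = b + 2y√(1+z²) = 1.96 + 2×2.86×1.72 = 11.8 m.
Hydraulic radius R = A/P = 17.06/11.8 = 1.445 m.
From Manning's equation, S = [nQ / (1 A R^(2/3))]² = [0.026 × 61 / (1 × 17.06 × 1.445^(2/3))]² = 0.00529.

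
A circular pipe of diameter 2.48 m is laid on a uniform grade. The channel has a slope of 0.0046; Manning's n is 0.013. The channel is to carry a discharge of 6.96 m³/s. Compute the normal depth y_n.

Manning's equation rearranged: A R^(2/3) = nQ / (1·√S) = 0.013 × 6.96 / (√0.0046) = 1.334.
Try y = 1.3 m: A R^(2/3) = 1.901 — over.
Try y = 1.06 m: A R^(2/3) = 1.335 — close enough.

y_n = 1.06 m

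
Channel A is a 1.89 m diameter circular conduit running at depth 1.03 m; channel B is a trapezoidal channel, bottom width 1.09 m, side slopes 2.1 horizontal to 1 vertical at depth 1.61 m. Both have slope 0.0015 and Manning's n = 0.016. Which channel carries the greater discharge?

Channel A: For a circular section of diameter D = 1.89 m at depth y = 1.03 m, the central angle is θ = 2 arccos(1 − 2y/D) = 3.322 rad. Then A = (D²/8)(θ − sin θ) = 1.563 m² and P = Dθ/2 = 3.139 m. Hydraulic radius R = A/P = 1.563/3.139 = 0.498 m. Q_A = (1/0.016)·1.563·0.498^(2/3)·√0.0015 = 2.377 m³/s.
Channel B: With bottom width b = 1.09 m and side slope z = 2.1: A = (b + zy)y = (1.09 + 2.1×1.61)×1.61 = 7.198 m²; P = b + 2y√(1+z²) = 1.09 + 2×1.61×2.326 = 8.58 m. Hydraulic radius R = A/P = 7.198/8.58 = 0.839 m. Q_B = (1/0.016)·7.198·0.839^(2/3)·√0.0015 = 15.5 m³/s.
Q_A = 2.377 m³/s vs Q_B = 15.5 m³/s, so channel B carries more.

channel B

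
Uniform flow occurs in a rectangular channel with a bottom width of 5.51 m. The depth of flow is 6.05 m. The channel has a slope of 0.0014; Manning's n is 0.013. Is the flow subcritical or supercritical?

Flow area A = b·y = 5.51 × 6.05 = 33.34 m². Wetted perimeter P = b + 2y = 5.51 + 2×6.05 = 17.61 m.
Hydraulic radius R = A/P = 33.34/17.61 = 1.893 m.
V = (1/n) R^(2/3) √S = (1/0.013) × 1.893^(2/3) × √0.0014 = 4.404 m/s. Hydraulic depth D_h = A/T = 33.34/5.51 = 6.05 m.
Froude number Fr = V/√(g·D_h) = 4.404/√(9.81×6.05) = 0.572, which is less than 1, so the flow is subcritical.

subcritical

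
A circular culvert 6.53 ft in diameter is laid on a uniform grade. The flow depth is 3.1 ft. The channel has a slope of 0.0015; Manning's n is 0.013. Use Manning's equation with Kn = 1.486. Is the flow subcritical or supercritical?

For a circular section of diameter D = 6.53 ft at depth y = 3.1 ft, the central angle is θ = 2 arccos(1 − 2y/D) = 3.04 rad. Then A = (D²/8)(θ − sin θ) = 15.67 ft² and P = Dθ/2 = 9.927 ft.
Hydraulic radius R = A/P = 15.67/9.927 = 1.578 ft.
V = (1.486/n) R^(2/3) √S = (1.486/0.013) × 1.578^(2/3) × √0.0015 = 6.001 ft/s. Hydraulic depth D_h = A/T = 15.67/6.522 = 2.402 ft.
Froude number Fr = V/√(g·D_h) = 6.001/√(32.2×2.402) = 0.682, which is less than 1, so the flow is subcritical.

subcritical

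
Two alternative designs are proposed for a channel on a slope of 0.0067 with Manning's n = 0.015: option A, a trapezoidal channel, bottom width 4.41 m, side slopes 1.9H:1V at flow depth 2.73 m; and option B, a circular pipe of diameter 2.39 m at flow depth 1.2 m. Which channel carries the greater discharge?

channel A

Channel A: With bottom width b = 4.41 m and side slope z = 1.9: A = (b + zy)y = (4.41 + 1.9×2.73)×2.73 = 26.2 m²; P = b + 2y√(1+z²) = 4.41 + 2×2.73×2.147 = 16.13 m. Hydraulic radius R = A/P = 26.2/16.13 = 1.624 m. Q_A = (1/0.015)·26.2·1.624^(2/3)·√0.0067 = 197.5 m³/s.
Channel B: For a circular section of diameter D = 2.39 m at depth y = 1.2 m, the central angle is θ = 2 arccos(1 − 2y/D) = 3.15 rad. Then A = (D²/8)(θ − sin θ) = 2.255 m² and P = Dθ/2 = 3.764 m. Hydraulic radius R = A/P = 2.255/3.764 = 0.5991 m. Q_B = (1/0.015)·2.255·0.5991^(2/3)·√0.0067 = 8.745 m³/s.
Q_A = 197.5 m³/s vs Q_B = 8.745 m³/s, so channel A carries more.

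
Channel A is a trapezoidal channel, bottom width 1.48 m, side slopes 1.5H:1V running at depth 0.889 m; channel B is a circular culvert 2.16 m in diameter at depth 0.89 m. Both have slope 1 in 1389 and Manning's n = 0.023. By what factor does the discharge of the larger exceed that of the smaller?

Channel A: With bottom width b = 1.48 m and side slope z = 1.5: A = (b + zy)y = (1.48 + 1.5×0.889)×0.889 = 2.501 m²; P = b + 2y√(1+z²) = 1.48 + 2×0.889×1.803 = 4.685 m. Hydraulic radius R = A/P = 2.501/4.685 = 0.5338 m. Q_A = (1/0.023)·2.501·0.5338^(2/3)·√0.0007199 = 1.92 m³/s.
Channel B: For a circular section of diameter D = 2.16 m at depth y = 0.89 m, the central angle is θ = 2 arccos(1 − 2y/D) = 2.788 rad. Then A = (D²/8)(θ − sin θ) = 1.424 m² and P = Dθ/2 = 3.011 m. Hydraulic radius R = A/P = 1.424/3.011 = 0.4729 m. Q_B = (1/0.023)·1.424·0.4729^(2/3)·√0.0007199 = 1.008 m³/s.
The larger discharge is 1.92 m³/s and the smaller is 1.008 m³/s; the ratio is 1.9.

1.9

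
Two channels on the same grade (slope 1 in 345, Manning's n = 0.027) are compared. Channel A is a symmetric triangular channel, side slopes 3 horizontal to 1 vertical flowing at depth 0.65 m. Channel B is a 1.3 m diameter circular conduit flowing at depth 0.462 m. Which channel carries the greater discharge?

Channel A: For a triangular section with side slope z = 3: A = zy² = 3×0.65² = 1.268 m²; P = 2y√(1+z²) = 2×0.65×3.162 = 4.111 m. Hydraulic radius R = A/P = 1.268/4.111 = 0.3083 m. Q_A = (1/0.027)·1.268·0.3083^(2/3)·√0.002899 = 1.153 m³/s.
Channel B: For a circular section of diameter D = 1.3 m at depth y = 0.462 m, the central angle is θ = 2 arccos(1 − 2y/D) = 2.555 rad. Then A = (D²/8)(θ − sin θ) = 0.4227 m² and P = Dθ/2 = 1.661 m. Hydraulic radius R = A/P = 0.4227/1.661 = 0.2546 m. Q_B = (1/0.027)·0.4227·0.2546^(2/3)·√0.002899 = 0.3386 m³/s.
Q_A = 1.153 m³/s vs Q_B = 0.3386 m³/s, so channel A carries more.

channel A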